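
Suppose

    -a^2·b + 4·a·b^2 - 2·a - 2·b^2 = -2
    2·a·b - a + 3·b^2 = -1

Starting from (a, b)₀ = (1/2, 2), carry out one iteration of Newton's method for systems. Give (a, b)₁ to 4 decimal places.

At (1/2, 2): F = (0.5000, 14.5000).
Jacobian J = [[-2·a·b + 4·b^2 - 2, -a^2 + 8·a·b - 4·b], [2·b - 1, 2·a + 6·b]].
At the point, J = [[12.0000, -0.2500], [3.0000, 13.0000]] (det J = 156.7500).
Solving J·Δ = −F gives Δ = (-0.0646, -1.1005).
Then the next iterate is (a, b)₁ = (0.4354, 0.8995).

(0.4354, 0.8995)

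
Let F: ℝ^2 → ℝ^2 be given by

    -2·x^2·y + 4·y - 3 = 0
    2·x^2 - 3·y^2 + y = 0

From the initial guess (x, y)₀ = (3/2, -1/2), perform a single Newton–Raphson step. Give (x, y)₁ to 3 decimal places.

(2.125, -2.250)

At (3/2, -1/2): F = (-2.750, 3.250).
Jacobian J = [[-4·x·y, -2·x^2 + 4], [4·x, -6·y + 1]].
At the point, J = [[3.000, -0.500], [6.000, 4.000]] (det J = 15.000).
Solving J·Δ = −F gives Δ = (0.625, -1.750).
Then the next iterate is (x, y)₁ = (2.125, -2.250).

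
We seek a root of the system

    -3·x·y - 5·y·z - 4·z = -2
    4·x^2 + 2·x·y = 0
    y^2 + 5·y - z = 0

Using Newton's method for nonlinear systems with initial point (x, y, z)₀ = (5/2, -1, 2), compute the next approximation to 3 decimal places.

(1.350, -0.859, -3.576)

At (5/2, -1, 2): F = (11.500, 20.000, -6.000).
Jacobian J = [[-3·y, -3·x - 5·z, -5·y - 4], [8·x + 2·y, 2·x, 0], [0, 2·y + 5, -1]].
At the point, J = [[3.000, -17.500, 1.000], [18.000, 5.000, 0.000], [0.000, 3.000, -1.000]] (det J = -276.000).
Solving J·Δ = −F gives Δ = (-1.150, 0.141, -5.576).
Then the next iterate is (x, y, z)₁ = (1.350, -0.859, -3.576).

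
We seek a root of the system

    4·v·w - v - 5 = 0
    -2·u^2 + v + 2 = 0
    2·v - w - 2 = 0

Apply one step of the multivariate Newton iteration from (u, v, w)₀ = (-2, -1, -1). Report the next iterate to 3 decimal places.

At (-2, -1, -1): F = (0.000, -7.000, -3.000).
Jacobian J = [[0, 4·w - 1, 4·v], [-4·u, 1, 0], [0, 2, -1]].
At the point, J = [[0.000, -5.000, -4.000], [8.000, 1.000, 0.000], [0.000, 2.000, -1.000]] (det J = -104.000).
Solving J·Δ = −F gives Δ = (0.760, 0.923, -1.154).
Then the next iterate is (u, v, w)₁ = (-1.240, -0.077, -2.154).

(-1.240, -0.077, -2.154)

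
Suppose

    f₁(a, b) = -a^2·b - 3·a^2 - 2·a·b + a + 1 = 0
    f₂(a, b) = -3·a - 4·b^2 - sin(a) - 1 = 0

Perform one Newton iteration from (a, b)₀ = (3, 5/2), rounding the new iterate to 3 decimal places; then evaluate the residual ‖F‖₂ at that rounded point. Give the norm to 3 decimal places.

At (3, 5/2): F = (-60.500, -35.14112).
Jacobian J = [[-2·a·b - 6·a - 2·b + 1, -a^2 - 2·a], [-cos(a) - 3, -8·b]].
At the point, J = [[-37.000, -15.000], [-2.01001, -20.000]] (det J = 709.84989).
Solving J·Δ = −F gives Δ = (-0.962, -1.660).
Then the next iterate is (a, b)₁ = (2.038, 0.840).
Re-evaluating at (2.038, 0.840): F = (-16.33506, -10.82923), so ‖F‖₂ = 19.599.

19.599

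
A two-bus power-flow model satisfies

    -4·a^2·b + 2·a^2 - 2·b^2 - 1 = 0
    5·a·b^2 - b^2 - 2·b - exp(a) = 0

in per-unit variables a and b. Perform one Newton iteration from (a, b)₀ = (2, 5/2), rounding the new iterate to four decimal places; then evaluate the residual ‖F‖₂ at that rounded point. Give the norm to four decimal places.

At (2, 5/2): F = (-45.5000, 43.860944).
Jacobian J = [[-8·a·b + 4·a, -4·a^2 - 4·b], [5·b^2 - exp(a), 10·a·b - 2·b - 2]].
At the point, J = [[-32.0000, -26.0000], [23.860944, 43.0000]] (det J = -755.615459).
Solving J·Δ = −F gives Δ = (-1.0801, -0.4207).
Then the next iterate is (a, b)₁ = (0.9199, 2.0793).
Re-evaluating at (0.9199, 2.0793): F = (-14.992693, 8.894757), so ‖F‖₂ = 17.4327.

17.4327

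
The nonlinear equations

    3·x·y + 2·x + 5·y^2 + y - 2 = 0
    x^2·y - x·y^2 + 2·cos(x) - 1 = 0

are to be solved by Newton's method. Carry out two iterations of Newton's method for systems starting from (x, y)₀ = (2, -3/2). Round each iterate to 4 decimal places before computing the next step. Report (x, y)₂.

(0.8425, -0.7625)

At (2, -3/2): F = (2.7500, -12.332294).
Jacobian J = [[3·y + 2, 3·x + 10·y + 1], [2·x·y - y^2 - 2·sin(x), x^2 - 2·x·y]].
At the point, J = [[-2.5000, -8.0000], [-10.068595, 10.0000]] (det J = -105.548759).
Solving J·Δ = −F gives Δ = (-0.6742, 0.5544).
Then the next iterate is (x, y)₁ = (1.3258, -0.9456).
Round to (1.3258, -0.9456) and repeat: F = (0.415767, -3.362495), J = [[-0.8368, -4.4786], [-5.341789, 4.265099]].
Δ = (-0.4833, 0.1831), so (x, y)₂ = (0.8425, -0.7625).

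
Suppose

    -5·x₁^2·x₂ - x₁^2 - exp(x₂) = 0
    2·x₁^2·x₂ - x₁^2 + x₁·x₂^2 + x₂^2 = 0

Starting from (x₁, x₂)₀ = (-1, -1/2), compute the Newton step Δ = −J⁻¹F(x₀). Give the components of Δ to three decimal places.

(0.529, -0.124)

At (-1, -1/2): F = (0.89347, -2.000).
Jacobian J = [[-10·x₁·x₂ - 2·x₁, -5·x₁^2 - exp(x₂)], [4·x₁·x₂ - 2·x₁ + x₂^2, 2·x₁^2 + 2·x₁·x₂ + 2·x₂]].
At the point, J = [[-3.000, -5.60653], [4.250, 2.000]] (det J = 17.82776).
Solving J·Δ = −F gives Δ = (0.529, -0.124).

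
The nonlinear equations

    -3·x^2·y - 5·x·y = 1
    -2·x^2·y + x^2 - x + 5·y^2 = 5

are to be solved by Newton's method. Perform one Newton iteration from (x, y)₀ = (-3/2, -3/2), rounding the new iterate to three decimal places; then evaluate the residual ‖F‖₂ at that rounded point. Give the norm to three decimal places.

3.922

At (-3/2, -3/2): F = (-2.125, 16.750).
Jacobian J = [[-6·x·y - 5·y, -3·x^2 - 5·x], [-4·x·y + 2·x - 1, -2·x^2 + 10·y]].
At the point, J = [[-6.000, 0.750], [-13.000, -19.500]] (det J = 126.750).
Solving J·Δ = −F gives Δ = (-0.228, 1.011).
Then the next iterate is (x, y)₁ = (-1.728, -0.489).
Re-evaluating at (-1.728, -0.489): F = (-0.84452, 3.82988), so ‖F‖₂ = 3.922.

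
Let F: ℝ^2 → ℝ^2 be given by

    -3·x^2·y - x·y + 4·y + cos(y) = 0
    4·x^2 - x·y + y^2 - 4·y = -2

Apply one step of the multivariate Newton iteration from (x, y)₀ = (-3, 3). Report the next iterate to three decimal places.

(-0.987, 5.068)

At (-3, 3): F = (-60.98999, 44.000).
Jacobian J = [[-6·x·y - y, -3·x^2 - x - sin(y) + 4], [8·x - y, -x + 2·y - 4]].
At the point, J = [[51.000, -20.14112], [-27.000, 5.000]] (det J = -288.81024).
Solving J·Δ = −F gives Δ = (2.013, 2.068).
Then the next iterate is (x, y)₁ = (-0.987, 5.068).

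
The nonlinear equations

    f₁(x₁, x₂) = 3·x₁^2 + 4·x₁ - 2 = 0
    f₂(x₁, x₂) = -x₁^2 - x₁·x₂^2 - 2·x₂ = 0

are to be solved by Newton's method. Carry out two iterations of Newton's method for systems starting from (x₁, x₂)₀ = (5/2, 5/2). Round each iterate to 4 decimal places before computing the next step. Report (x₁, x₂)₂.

(0.5286, 0.8700)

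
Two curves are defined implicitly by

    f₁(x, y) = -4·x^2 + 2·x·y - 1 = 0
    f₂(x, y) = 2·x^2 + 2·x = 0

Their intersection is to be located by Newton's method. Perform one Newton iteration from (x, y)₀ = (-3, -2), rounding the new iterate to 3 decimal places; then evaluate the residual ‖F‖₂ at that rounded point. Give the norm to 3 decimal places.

6.799

At (-3, -2): F = (-25.000, 12.000).
Jacobian J = [[-8·x + 2·y, 2·x], [4·x + 2, 0]].
At the point, J = [[20.000, -6.000], [-10.000, 0.000]] (det J = -60.000).
Solving J·Δ = −F gives Δ = (1.200, -0.167).
Then the next iterate is (x, y)₁ = (-1.800, -2.167).
Re-evaluating at (-1.800, -2.167): F = (-6.15880, 2.880), so ‖F‖₂ = 6.799.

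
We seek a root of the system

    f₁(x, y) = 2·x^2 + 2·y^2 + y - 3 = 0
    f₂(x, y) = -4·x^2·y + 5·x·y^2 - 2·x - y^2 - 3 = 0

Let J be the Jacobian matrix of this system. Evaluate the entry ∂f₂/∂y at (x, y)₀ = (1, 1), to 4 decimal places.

∂f₂/∂y = -4·x^2 + 10·x·y - 2·y.
At (1, 1) this is 4.0000.

4.0000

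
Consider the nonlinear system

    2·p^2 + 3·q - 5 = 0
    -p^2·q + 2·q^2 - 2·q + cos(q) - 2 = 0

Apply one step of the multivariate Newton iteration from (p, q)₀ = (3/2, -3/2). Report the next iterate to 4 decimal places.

(1.7815, -0.3963)

At (3/2, -3/2): F = (-5.0000, 8.945737).
Jacobian J = [[4·p, 3], [-2·p·q, -p^2 + 4·q - sin(q) - 2]].
At the point, J = [[6.0000, 3.0000], [4.5000, -9.252505]] (det J = -69.015030).
Solving J·Δ = −F gives Δ = (0.2815, 1.1037).
Then the next iterate is (p, q)₁ = (1.7815, -0.3963).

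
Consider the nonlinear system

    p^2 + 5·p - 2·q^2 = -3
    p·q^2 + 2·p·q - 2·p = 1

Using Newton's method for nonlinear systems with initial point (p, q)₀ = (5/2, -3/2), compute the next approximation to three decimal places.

At (5/2, -3/2): F = (17.250, -7.875).
Jacobian J = [[2·p + 5, -4·q], [q^2 + 2·q - 2, 2·p·q + 2·p]].
At the point, J = [[10.000, 6.000], [-2.750, -2.500]] (det J = -8.500).
Solving J·Δ = −F gives Δ = (0.485, -3.684).
Then the next iterate is (p, q)₁ = (2.985, -5.184).

(2.985, -5.184)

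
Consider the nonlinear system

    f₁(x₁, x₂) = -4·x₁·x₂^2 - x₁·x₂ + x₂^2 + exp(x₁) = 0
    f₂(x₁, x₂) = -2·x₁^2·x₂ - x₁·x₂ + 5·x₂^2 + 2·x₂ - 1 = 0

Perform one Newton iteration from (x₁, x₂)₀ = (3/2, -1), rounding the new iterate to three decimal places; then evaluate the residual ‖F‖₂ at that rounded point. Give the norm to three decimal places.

2.716

At (3/2, -1): F = (0.98169, 8.000).
Jacobian J = [[-4·x₂^2 - x₂ + exp(x₁), -8·x₁·x₂ - x₁ + 2·x₂], [-4·x₁·x₂ - x₂, -2·x₁^2 - x₁ + 10·x₂ + 2]].
At the point, J = [[1.48169, 8.500], [7.000, -14.000]] (det J = -80.24365).
Solving J·Δ = −F gives Δ = (-1.019, 0.062).
Then the next iterate is (x₁, x₂)₁ = (0.481, -0.938).
Re-evaluating at (0.481, -0.938): F = (1.25589, 2.40843), so ‖F‖₂ = 2.716.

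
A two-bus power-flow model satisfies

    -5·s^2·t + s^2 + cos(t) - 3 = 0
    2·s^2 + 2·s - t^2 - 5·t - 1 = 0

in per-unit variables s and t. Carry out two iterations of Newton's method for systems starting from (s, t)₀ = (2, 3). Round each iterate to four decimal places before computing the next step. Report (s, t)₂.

(1.0963, 0.6633)

At (2, 3): F = (-59.989992, -13.0000).
Jacobian J = [[-10·s·t + 2·s, -5·s^2 - sin(t)], [4·s + 2, -2·t - 5]].
At the point, J = [[-56.0000, -20.141120], [10.0000, -11.0000]] (det J = 817.411200).
Solving J·Δ = −F gives Δ = (-0.4870, -1.6245).
Then the next iterate is (s, t)₁ = (1.5130, 1.3755).
Round to (1.5130, 1.3755) and repeat: F = (-16.260534, -2.165162), J = [[-17.785315, -12.426835], [8.0520, -7.7510]].
Δ = (-0.4167, -0.7122), so (s, t)₂ = (1.0963, 0.6633).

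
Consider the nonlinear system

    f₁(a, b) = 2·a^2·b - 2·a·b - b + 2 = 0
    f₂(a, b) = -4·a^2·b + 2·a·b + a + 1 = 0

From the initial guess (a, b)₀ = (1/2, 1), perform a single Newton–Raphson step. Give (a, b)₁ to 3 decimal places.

(2.000, 1.333)

At (1/2, 1): F = (0.500, 1.500).
Jacobian J = [[4·a·b - 2·b, 2·a^2 - 2·a - 1], [-8·a·b + 2·b + 1, -4·a^2 + 2·a]].
At the point, J = [[0.000, -1.500], [-1.000, 0.000]] (det J = -1.500).
Solving J·Δ = −F gives Δ = (1.500, 0.333).
Then the next iterate is (a, b)₁ = (2.000, 1.333).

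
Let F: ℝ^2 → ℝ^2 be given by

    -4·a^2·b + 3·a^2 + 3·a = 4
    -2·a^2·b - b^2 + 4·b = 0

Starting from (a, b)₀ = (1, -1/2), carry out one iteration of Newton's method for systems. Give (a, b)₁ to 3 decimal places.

(0.851, 0.016)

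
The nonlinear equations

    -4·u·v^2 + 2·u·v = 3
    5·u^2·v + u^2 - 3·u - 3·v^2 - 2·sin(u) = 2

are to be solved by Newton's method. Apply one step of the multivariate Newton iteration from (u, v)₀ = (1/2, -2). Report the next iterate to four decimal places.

(0.4726, -0.6165)

At (1/2, -2): F = (-13.0000, -18.708851).
Jacobian J = [[-4·v^2 + 2·v, -8·u·v + 2·u], [10·u·v + 2·u - 2·cos(u) - 3, 5·u^2 - 6·v]].
At the point, J = [[-20.0000, 9.0000], [-13.755165, 13.2500]] (det J = -141.203514).
Solving J·Δ = −F gives Δ = (-0.0274, 1.3835).
Then the next iterate is (u, v)₁ = (0.4726, -0.6165).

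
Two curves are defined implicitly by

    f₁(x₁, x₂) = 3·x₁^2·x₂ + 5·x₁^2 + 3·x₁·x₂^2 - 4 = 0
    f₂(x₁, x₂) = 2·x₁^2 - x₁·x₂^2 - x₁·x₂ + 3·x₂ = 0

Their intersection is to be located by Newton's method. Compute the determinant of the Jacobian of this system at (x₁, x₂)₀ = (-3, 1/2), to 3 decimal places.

-114.750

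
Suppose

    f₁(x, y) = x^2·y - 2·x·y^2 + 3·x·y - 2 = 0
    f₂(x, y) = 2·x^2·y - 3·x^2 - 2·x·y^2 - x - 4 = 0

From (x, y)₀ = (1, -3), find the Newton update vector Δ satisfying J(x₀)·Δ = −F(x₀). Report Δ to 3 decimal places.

At (1, -3): F = (-32.000, -32.000).
Jacobian J = [[2·x·y - 2·y^2 + 3·y, x^2 - 4·x·y + 3·x], [4·x·y - 6·x - 2·y^2 - 1, 2·x^2 - 4·x·y]].
At the point, J = [[-33.000, 16.000], [-37.000, 14.000]] (det J = 130.000).
Solving J·Δ = −F gives Δ = (-0.492, 0.985).

(-0.492, 0.985)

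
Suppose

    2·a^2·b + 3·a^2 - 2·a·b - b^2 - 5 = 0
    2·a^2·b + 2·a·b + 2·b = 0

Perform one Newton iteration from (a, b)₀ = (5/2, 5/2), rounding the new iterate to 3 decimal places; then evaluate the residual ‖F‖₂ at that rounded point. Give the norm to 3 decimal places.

14.566

At (5/2, 5/2): F = (26.250, 48.750).
Jacobian J = [[4·a·b + 6·a - 2·b, 2·a^2 - 2·a - 2·b], [4·a·b + 2·b, 2·a^2 + 2·a + 2]].
At the point, J = [[35.000, 2.500], [30.000, 19.500]] (det J = 607.500).
Solving J·Δ = −F gives Δ = (-0.642, -1.512).
Then the next iterate is (a, b)₁ = (1.858, 0.988).
Re-evaluating at (1.858, 0.988): F = (7.53042, 12.46888), so ‖F‖₂ = 14.566.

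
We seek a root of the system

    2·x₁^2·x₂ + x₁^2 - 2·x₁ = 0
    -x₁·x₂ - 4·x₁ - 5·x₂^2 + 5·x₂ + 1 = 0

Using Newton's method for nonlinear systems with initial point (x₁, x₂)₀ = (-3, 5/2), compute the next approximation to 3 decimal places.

(-1.622, 2.076)

At (-3, 5/2): F = (60.000, 1.750).
Jacobian J = [[4·x₁·x₂ + 2·x₁ - 2, 2·x₁^2], [-x₂ - 4, -x₁ - 10·x₂ + 5]].
At the point, J = [[-38.000, 18.000], [-6.500, -17.000]] (det J = 763.000).
Solving J·Δ = −F gives Δ = (1.378, -0.424).
Then the next iterate is (x₁, x₂)₁ = (-1.622, 2.076).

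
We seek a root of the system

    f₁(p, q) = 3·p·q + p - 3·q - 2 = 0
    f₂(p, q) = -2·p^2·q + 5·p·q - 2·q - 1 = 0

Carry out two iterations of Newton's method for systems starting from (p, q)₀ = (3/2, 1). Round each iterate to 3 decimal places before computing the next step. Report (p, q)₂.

(1.271, 0.887)

At (3/2, 1): F = (1.000, 0.000).
Jacobian J = [[3·q + 1, 3·p - 3], [-4·p·q + 5·q, -2·p^2 + 5·p - 2]].
At the point, J = [[4.000, 1.500], [-1.000, 1.000]] (det J = 5.500).
Solving J·Δ = −F gives Δ = (-0.182, -0.182).
Then the next iterate is (p, q)₁ = (1.318, 0.818).
Round to (1.318, 0.818) and repeat: F = (0.09837, -0.08731), J = [[3.454, 0.954], [-0.22250, 1.11575]].
Δ = (-0.047, 0.069), so (p, q)₂ = (1.271, 0.887).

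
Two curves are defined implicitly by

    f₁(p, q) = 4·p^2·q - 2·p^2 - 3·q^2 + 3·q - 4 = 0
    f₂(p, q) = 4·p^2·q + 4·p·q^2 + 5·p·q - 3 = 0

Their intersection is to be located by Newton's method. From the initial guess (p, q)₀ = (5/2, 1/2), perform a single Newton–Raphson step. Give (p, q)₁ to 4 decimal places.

(0.6907, 0.6300)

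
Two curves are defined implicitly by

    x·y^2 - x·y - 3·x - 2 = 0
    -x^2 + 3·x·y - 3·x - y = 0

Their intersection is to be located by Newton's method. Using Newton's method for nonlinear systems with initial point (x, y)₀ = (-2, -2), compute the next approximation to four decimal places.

At (-2, -2): F = (-8.0000, 16.0000).
Jacobian J = [[y^2 - y - 3, 2·x·y - x], [-2·x + 3·y - 3, 3·x - 1]].
At the point, J = [[3.0000, 10.0000], [-5.0000, -7.0000]] (det J = 29.0000).
Solving J·Δ = −F gives Δ = (3.5862, -0.2759).
Then the next iterate is (x, y)₁ = (1.5862, -2.2759).

(1.5862, -2.2759)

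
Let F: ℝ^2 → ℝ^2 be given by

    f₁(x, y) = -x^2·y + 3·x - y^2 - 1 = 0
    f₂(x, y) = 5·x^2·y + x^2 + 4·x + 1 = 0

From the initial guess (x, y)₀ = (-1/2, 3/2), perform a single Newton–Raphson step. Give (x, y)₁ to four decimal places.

At (-1/2, 3/2): F = (-5.1250, 1.1250).
Jacobian J = [[-2·x·y + 3, -x^2 - 2·y], [10·x·y + 2·x + 4, 5·x^2]].
At the point, J = [[4.5000, -3.2500], [-4.5000, 1.2500]] (det J = -9.0000).
Solving J·Δ = −F gives Δ = (-0.3056, -2.0000).
Then the next iterate is (x, y)₁ = (-0.8056, -0.5000).

(-0.8056, -0.5000)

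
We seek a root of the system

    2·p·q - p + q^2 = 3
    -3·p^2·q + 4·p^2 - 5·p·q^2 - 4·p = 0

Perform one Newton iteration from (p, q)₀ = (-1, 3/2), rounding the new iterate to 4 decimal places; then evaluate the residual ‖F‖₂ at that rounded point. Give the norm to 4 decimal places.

At (-1, 3/2): F = (-2.7500, 14.7500).
Jacobian J = [[2·q - 1, 2·p + 2·q], [-6·p·q + 8·p - 5·q^2 - 4, -3·p^2 - 10·p·q]].
At the point, J = [[2.0000, 1.0000], [-14.2500, 12.0000]] (det J = 38.2500).
Solving J·Δ = −F gives Δ = (1.2484, 0.2533).
Then the next iterate is (p, q)₁ = (0.2484, 1.7533).
Re-evaluating at (0.2484, 1.7533): F = (0.696700, -4.889323), so ‖F‖₂ = 4.9387.

4.9387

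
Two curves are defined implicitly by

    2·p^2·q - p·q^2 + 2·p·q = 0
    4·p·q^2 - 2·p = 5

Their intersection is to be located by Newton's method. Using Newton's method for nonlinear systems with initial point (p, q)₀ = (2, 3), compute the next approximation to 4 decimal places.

At (2, 3): F = (18.0000, 63.0000).
Jacobian J = [[4·p·q - q^2 + 2·q, 2·p^2 - 2·p·q + 2·p], [4·q^2 - 2, 8·p·q]].
At the point, J = [[21.0000, 0.0000], [34.0000, 48.0000]] (det J = 1008.0000).
Solving J·Δ = −F gives Δ = (-0.8571, -0.7054).
Then the next iterate is (p, q)₁ = (1.1429, 2.2946).

(1.1429, 2.2946)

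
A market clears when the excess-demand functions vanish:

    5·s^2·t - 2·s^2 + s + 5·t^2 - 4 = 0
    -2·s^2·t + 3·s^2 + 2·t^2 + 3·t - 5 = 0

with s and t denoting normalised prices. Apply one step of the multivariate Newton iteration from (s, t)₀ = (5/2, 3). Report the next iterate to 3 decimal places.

(2.396, 1.075)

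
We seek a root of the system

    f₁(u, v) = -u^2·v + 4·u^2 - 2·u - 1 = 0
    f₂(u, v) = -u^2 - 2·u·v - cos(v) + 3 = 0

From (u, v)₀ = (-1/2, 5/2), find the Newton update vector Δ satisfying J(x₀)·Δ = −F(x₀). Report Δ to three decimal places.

At (-1/2, 5/2): F = (0.375, 6.05114).
Jacobian J = [[-2·u·v + 8·u - 2, -u^2], [-2·u - 2·v, -2·u + sin(v)]].
At the point, J = [[-3.500, -0.250], [-4.000, 1.59847]] (det J = -6.59465).
Solving J·Δ = −F gives Δ = (0.320, -2.984).

(0.320, -2.984)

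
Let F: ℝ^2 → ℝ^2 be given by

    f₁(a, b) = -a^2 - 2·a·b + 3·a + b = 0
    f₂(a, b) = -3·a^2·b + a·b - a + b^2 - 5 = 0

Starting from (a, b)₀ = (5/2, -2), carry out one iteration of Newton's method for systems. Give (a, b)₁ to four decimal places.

(3.5565, 0.8407)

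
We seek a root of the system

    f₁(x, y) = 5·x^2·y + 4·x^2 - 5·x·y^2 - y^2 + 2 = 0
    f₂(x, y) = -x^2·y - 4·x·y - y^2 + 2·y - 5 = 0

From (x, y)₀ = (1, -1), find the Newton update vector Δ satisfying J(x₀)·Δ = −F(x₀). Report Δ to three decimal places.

(0.589, 0.537)

At (1, -1): F = (-5.000, -3.000).
Jacobian J = [[10·x·y + 8·x - 5·y^2, 5·x^2 - 10·x·y - 2·y], [-2·x·y - 4·y, -x^2 - 4·x - 2·y + 2]].
At the point, J = [[-7.000, 17.000], [6.000, -1.000]] (det J = -95.000).
Solving J·Δ = −F gives Δ = (0.589, 0.537).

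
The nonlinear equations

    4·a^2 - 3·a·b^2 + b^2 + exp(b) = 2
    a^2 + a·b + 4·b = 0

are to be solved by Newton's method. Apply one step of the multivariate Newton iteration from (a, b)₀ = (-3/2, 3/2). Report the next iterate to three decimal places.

(-5.801, -3.481)

At (-3/2, 3/2): F = (23.85669, 6.000).
Jacobian J = [[8·a - 3·b^2, -6·a·b + 2·b + exp(b)], [2·a + b, a + 4]].
At the point, J = [[-18.750, 20.98169], [-1.500, 2.500]] (det J = -15.40247).
Solving J·Δ = −F gives Δ = (-4.301, -4.981).
Then the next iterate is (a, b)₁ = (-5.801, -3.481).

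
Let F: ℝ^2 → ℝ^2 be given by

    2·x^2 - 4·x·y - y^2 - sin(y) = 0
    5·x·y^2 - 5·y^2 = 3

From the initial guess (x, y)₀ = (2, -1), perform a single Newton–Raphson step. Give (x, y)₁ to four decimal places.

At (2, -1): F = (15.841471, 2.0000).
Jacobian J = [[4·x - 4·y, -4·x - 2·y - cos(y)], [5·y^2, 10·x·y - 10·y]].
At the point, J = [[12.0000, -6.540302], [5.0000, -10.0000]] (det J = -87.298488).
Solving J·Δ = −F gives Δ = (-1.6648, -0.6324).
Then the next iterate is (x, y)₁ = (0.3352, -1.6324).

(0.3352, -1.6324)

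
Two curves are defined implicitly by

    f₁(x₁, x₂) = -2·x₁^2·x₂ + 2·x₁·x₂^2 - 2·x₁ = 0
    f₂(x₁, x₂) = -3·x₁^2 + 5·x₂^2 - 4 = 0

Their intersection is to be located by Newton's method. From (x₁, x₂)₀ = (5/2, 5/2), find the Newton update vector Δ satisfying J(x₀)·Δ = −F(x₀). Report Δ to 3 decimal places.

(-1.321, -1.133)

At (5/2, 5/2): F = (-5.000, 8.500).
Jacobian J = [[-4·x₁·x₂ + 2·x₂^2 - 2, -2·x₁^2 + 4·x₁·x₂], [-6·x₁, 10·x₂]].
At the point, J = [[-14.500, 12.500], [-15.000, 25.000]] (det J = -175.000).
Solving J·Δ = −F gives Δ = (-1.321, -1.133).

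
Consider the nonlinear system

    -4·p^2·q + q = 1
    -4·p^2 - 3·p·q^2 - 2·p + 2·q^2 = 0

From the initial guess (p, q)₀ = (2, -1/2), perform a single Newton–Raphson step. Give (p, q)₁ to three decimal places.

(0.841, -0.685)

At (2, -1/2): F = (6.500, -21.000).
Jacobian J = [[-8·p·q, -4·p^2 + 1], [-8·p - 3·q^2 - 2, -6·p·q + 4·q]].
At the point, J = [[8.000, -15.000], [-18.750, 4.000]] (det J = -249.250).
Solving J·Δ = −F gives Δ = (-1.159, -0.185).
Then the next iterate is (p, q)₁ = (0.841, -0.685).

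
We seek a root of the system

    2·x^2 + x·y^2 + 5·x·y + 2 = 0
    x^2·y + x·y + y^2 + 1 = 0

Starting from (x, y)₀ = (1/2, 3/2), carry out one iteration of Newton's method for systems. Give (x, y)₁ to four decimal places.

At (1/2, 3/2): F = (7.3750, 4.3750).
Jacobian J = [[4·x + y^2 + 5·y, 2·x·y + 5·x], [2·x·y + y, x^2 + x + 2·y]].
At the point, J = [[11.7500, 4.0000], [3.0000, 3.7500]] (det J = 32.0625).
Solving J·Δ = −F gives Δ = (-0.3168, -0.9133).
Then the next iterate is (x, y)₁ = (0.1832, 0.5867).

(0.1832, 0.5867)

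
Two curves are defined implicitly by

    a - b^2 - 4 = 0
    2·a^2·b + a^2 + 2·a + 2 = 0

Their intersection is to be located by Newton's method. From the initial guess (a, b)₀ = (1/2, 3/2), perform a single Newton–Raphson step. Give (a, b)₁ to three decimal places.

(0.007, -0.581)

At (1/2, 3/2): F = (-5.750, 4.000).
Jacobian J = [[1, -2·b], [4·a·b + 2·a + 2, 2·a^2]].
At the point, J = [[1.000, -3.000], [6.000, 0.500]] (det J = 18.500).
Solving J·Δ = −F gives Δ = (-0.493, -2.081).
Then the next iterate is (a, b)₁ = (0.007, -0.581).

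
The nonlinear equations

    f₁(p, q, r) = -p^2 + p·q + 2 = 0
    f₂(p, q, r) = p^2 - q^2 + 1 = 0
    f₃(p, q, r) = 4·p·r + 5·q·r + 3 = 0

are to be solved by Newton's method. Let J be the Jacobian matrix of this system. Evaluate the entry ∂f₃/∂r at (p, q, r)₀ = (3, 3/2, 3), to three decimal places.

19.500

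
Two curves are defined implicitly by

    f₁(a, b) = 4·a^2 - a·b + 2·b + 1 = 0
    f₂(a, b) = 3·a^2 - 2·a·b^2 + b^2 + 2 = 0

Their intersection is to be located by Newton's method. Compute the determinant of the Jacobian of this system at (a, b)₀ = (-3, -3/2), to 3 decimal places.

J = [[8·a - b, -a + 2], [6·a - 2·b^2, -4·a·b + 2·b]].
At the point, J = [[-22.500, 5.000], [-22.500, -21.000]].
det J = 585.000.

585.000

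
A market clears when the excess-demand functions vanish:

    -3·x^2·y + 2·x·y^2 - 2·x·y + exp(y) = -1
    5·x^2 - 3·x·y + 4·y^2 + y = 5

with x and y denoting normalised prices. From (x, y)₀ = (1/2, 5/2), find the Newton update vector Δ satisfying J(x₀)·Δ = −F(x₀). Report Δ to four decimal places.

(0.3895, -0.9757)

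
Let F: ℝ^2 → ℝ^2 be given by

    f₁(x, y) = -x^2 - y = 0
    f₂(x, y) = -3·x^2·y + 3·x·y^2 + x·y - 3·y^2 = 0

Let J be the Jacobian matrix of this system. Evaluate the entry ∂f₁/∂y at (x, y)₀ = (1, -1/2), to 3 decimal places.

∂f₁/∂y = -1.
At (1, -1/2) this is -1.000.

-1.000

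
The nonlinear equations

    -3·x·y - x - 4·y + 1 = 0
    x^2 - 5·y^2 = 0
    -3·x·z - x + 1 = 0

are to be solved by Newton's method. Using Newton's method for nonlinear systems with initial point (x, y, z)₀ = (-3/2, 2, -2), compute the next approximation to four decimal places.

(-1.0680, 1.0477, -1.0355)

At (-3/2, 2, -2): F = (3.5000, -17.7500, -6.5000).
Jacobian J = [[-3·y - 1, -3·x - 4, 0], [2·x, -10·y, 0], [-3·z - 1, 0, -3·x]].
At the point, J = [[-7.0000, 0.5000, 0.0000], [-3.0000, -20.0000, 0.0000], [5.0000, 0.0000, 4.5000]] (det J = 636.7500).
Solving J·Δ = −F gives Δ = (0.4320, -0.9523, 0.9645).
Then the next iterate is (x, y, z)₁ = (-1.0680, 1.0477, -1.0355).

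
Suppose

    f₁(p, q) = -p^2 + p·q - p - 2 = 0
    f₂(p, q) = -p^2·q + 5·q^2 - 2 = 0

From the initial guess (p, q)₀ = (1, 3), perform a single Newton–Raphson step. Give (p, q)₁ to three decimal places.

At (1, 3): F = (-1.000, 40.000).
Jacobian J = [[-2·p + q - 1, p], [-2·p·q, -p^2 + 10·q]].
At the point, J = [[0.000, 1.000], [-6.000, 29.000]] (det J = 6.000).
Solving J·Δ = −F gives Δ = (11.500, 1.000).
Then the next iterate is (p, q)₁ = (12.500, 4.000).

(12.500, 4.000)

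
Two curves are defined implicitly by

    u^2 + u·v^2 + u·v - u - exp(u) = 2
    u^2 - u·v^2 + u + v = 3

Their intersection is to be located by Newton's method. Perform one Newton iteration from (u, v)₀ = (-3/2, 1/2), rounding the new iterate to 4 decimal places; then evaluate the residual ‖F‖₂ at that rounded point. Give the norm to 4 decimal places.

0.4867

At (-3/2, 1/2): F = (0.401870, -1.3750).
Jacobian J = [[2·u + v^2 + v - exp(u) - 1, 2·u·v + u], [2·u - v^2 + 1, -2·u·v + 1]].
At the point, J = [[-3.473130, -3.0000], [-2.2500, 2.5000]] (det J = -15.432825).
Solving J·Δ = −F gives Δ = (-0.2022, 0.3680).
Then the next iterate is (u, v)₁ = (-1.7022, 0.8680).
Re-evaluating at (-1.7022, 0.8680): F = (-0.342585, 0.345763), so ‖F‖₂ = 0.4867.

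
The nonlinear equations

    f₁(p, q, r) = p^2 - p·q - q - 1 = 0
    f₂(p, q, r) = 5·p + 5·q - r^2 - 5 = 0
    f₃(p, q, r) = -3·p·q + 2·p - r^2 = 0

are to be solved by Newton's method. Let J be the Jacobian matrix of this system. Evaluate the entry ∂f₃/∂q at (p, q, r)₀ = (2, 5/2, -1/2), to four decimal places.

-6.0000

∂f₃/∂q = -3·p.
At (2, 5/2, -1/2) this is -6.0000.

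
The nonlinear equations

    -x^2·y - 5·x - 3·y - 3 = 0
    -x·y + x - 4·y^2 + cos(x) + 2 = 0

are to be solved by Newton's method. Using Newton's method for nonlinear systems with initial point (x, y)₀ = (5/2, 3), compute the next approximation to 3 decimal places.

(0.962, 1.649)

At (5/2, 3): F = (-43.250, -39.80114).
Jacobian J = [[-2·x·y - 5, -x^2 - 3], [-y - sin(x) + 1, -x - 8·y]].
At the point, J = [[-20.000, -9.250], [-2.59847, -26.500]] (det J = 505.96413).
Solving J·Δ = −F gives Δ = (-1.538, -1.351).
Then the next iterate is (x, y)₁ = (0.962, 1.649).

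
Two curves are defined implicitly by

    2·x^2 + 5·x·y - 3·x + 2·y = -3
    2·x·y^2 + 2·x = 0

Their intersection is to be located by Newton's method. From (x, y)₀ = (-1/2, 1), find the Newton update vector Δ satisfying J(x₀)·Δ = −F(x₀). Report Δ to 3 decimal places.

At (-1/2, 1): F = (4.500, -2.000).
Jacobian J = [[4·x + 5·y - 3, 5·x + 2], [2·y^2 + 2, 4·x·y]].
At the point, J = [[0.000, -0.500], [4.000, -2.000]] (det J = 2.000).
Solving J·Δ = −F gives Δ = (5.000, 9.000).

(5.000, 9.000)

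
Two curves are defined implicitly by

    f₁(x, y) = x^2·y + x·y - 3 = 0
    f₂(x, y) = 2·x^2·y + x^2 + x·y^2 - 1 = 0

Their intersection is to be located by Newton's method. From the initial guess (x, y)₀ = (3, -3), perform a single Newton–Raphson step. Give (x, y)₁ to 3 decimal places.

(2.095, -1.333)

At (3, -3): F = (-39.000, -19.000).
Jacobian J = [[2·x·y + y, x^2 + x], [4·x·y + 2·x + y^2, 2·x^2 + 2·x·y]].
At the point, J = [[-21.000, 12.000], [-21.000, 0.000]] (det J = 252.000).
Solving J·Δ = −F gives Δ = (-0.905, 1.667).
Then the next iterate is (x, y)₁ = (2.095, -1.333).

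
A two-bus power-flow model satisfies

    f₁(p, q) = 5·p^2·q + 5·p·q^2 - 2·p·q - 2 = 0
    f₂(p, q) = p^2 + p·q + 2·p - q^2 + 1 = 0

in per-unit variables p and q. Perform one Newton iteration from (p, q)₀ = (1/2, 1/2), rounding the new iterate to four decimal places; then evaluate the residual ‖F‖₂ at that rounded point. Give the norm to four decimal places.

2.3461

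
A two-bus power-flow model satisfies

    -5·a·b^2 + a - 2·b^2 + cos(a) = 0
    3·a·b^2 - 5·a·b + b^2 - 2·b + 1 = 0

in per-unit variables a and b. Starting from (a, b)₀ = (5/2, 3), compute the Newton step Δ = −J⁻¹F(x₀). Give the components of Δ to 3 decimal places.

(-2.986, 0.050)

At (5/2, 3): F = (-128.80114, 34.000).
Jacobian J = [[-5·b^2 - sin(a) + 1, -10·a·b - 4·b], [3·b^2 - 5·b, 6·a·b - 5·a + 2·b - 2]].
At the point, J = [[-44.59847, -87.000], [12.000, 36.500]] (det J = -583.84423).
Solving J·Δ = −F gives Δ = (-2.986, 0.050).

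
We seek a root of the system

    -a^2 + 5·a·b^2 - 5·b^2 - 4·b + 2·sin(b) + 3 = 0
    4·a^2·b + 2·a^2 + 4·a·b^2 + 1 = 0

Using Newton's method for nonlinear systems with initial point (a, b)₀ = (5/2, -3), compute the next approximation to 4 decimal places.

(1.9295, -1.9575)

At (5/2, -3): F = (75.967760, 28.5000).
Jacobian J = [[-2·a + 5·b^2, 10·a·b - 10·b + 2·cos(b) - 4], [8·a·b + 4·a + 4·b^2, 4·a^2 + 8·a·b]].
At the point, J = [[40.0000, -50.979985], [-14.0000, -35.0000]] (det J = -2113.719790).
Solving J·Δ = −F gives Δ = (-0.5705, 1.0425).
Then the next iterate is (a, b)₁ = (1.9295, -1.9575).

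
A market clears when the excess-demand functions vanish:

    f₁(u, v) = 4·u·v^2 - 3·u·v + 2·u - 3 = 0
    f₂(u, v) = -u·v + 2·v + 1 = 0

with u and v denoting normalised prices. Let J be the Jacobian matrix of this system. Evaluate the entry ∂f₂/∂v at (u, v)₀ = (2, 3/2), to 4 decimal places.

∂f₂/∂v = -u + 2.
At (2, 3/2) this is 0.0000.

0.0000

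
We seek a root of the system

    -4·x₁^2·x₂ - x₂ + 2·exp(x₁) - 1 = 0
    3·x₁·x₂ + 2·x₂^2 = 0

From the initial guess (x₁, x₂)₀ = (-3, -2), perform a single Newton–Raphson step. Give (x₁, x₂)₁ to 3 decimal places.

At (-3, -2): F = (73.09957, 26.000).
Jacobian J = [[-8·x₁·x₂ + 2·exp(x₁), -4·x₁^2 - 1], [3·x₂, 3·x₁ + 4·x₂]].
At the point, J = [[-47.90043, -37.000], [-6.000, -17.000]] (det J = 592.30724).
Solving J·Δ = −F gives Δ = (0.474, 1.362).
Then the next iterate is (x₁, x₂)₁ = (-2.526, -0.638).

(-2.526, -0.638)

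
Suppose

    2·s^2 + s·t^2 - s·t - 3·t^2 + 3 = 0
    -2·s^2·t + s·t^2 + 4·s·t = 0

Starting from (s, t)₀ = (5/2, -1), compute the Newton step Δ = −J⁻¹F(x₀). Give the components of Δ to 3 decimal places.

(-1.557, -0.786)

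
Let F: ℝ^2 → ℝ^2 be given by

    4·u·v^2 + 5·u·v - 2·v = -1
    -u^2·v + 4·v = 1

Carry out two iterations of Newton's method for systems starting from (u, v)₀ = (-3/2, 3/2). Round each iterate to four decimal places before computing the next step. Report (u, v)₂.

At (-3/2, 3/2): F = (-26.7500, 1.6250).
Jacobian J = [[4·v^2 + 5·v, 8·u·v + 5·u - 2], [-2·u·v, -u^2 + 4]].
At the point, J = [[16.5000, -27.5000], [4.5000, 1.7500]] (det J = 152.6250).
Solving J·Δ = −F gives Δ = (0.0139, -0.9644).
Then the next iterate is (u, v)₁ = (-1.4861, 0.5356).
Round to (-1.4861, 0.5356) and repeat: F = (-5.756230, -0.040469), J = [[3.825469, -15.798141], [1.591910, 1.791507]].
Δ = (0.3422, -0.2815), so (u, v)₂ = (-1.1439, 0.2541).

(-1.1439, 0.2541)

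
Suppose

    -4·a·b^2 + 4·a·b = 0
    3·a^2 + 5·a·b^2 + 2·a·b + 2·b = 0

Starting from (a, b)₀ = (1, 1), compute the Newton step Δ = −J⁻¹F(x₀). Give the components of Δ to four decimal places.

(-0.9231, 0.0000)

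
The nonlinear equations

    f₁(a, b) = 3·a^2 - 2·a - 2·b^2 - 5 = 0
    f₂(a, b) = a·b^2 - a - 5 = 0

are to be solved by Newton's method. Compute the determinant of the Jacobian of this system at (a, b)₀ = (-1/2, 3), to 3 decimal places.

111.000

J = [[6·a - 2, -4·b], [b^2 - 1, 2·a·b]].
At the point, J = [[-5.000, -12.000], [8.000, -3.000]].
det J = 111.000.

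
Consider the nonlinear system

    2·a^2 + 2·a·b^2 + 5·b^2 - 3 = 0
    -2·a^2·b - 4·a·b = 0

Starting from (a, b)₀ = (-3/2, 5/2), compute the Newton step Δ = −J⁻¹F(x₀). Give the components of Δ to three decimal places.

(-0.410, -1.134)

At (-3/2, 5/2): F = (14.000, 3.750).
Jacobian J = [[4·a + 2·b^2, 4·a·b + 10·b], [-4·a·b - 4·b, -2·a^2 - 4·a]].
At the point, J = [[6.500, 10.000], [5.000, 1.500]] (det J = -40.250).
Solving J·Δ = −F gives Δ = (-0.410, -1.134).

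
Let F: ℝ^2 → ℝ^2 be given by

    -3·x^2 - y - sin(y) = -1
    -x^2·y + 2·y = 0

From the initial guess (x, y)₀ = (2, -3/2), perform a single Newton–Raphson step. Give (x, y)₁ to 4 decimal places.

(1.3355, -1.9935)

At (2, -3/2): F = (-8.502505, 3.0000).
Jacobian J = [[-6·x, -cos(y) - 1], [-2·x·y, -x^2 + 2]].
At the point, J = [[-12.0000, -1.070737], [6.0000, -2.0000]] (det J = 30.424423).
Solving J·Δ = −F gives Δ = (-0.6645, -0.4935).
Then the next iterate is (x, y)₁ = (1.3355, -1.9935).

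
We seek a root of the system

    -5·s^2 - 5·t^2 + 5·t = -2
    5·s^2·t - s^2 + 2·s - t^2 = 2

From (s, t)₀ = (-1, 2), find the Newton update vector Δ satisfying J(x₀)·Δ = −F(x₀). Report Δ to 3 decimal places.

(0.009, -0.861)

At (-1, 2): F = (-13.000, 1.000).
Jacobian J = [[-10·s, -10·t + 5], [10·s·t - 2·s + 2, 5·s^2 - 2·t]].
At the point, J = [[10.000, -15.000], [-16.000, 1.000]] (det J = -230.000).
Solving J·Δ = −F gives Δ = (0.009, -0.861).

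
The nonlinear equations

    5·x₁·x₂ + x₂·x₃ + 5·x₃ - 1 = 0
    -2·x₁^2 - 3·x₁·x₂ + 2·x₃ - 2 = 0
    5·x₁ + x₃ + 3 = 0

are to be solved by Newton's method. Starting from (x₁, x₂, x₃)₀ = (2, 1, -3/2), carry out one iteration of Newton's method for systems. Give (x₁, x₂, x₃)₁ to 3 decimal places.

At (2, 1, -3/2): F = (0.000, -19.000, 11.500).
Jacobian J = [[5·x₂, 5·x₁ + x₃, x₂ + 5], [-4·x₁ - 3·x₂, -3·x₁, 2], [5, 0, 1]].
At the point, J = [[5.000, 8.500, 6.000], [-11.000, -6.000, 2.000], [5.000, 0.000, 1.000]] (det J = 328.500).
Solving J·Δ = −F gives Δ = (-2.347, 1.215, 0.235).
Then the next iterate is (x₁, x₂, x₃)₁ = (-0.347, 2.215, -1.265).

(-0.347, 2.215, -1.265)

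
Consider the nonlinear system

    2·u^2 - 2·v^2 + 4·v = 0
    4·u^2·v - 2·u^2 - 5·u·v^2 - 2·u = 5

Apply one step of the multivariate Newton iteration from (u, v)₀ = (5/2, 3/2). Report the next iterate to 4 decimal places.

At (5/2, 3/2): F = (14.0000, -13.1250).
Jacobian J = [[4·u, -4·v + 4], [8·u·v - 4·u - 5·v^2 - 2, 4·u^2 - 10·u·v]].
At the point, J = [[10.0000, -2.0000], [6.7500, -12.5000]] (det J = -111.5000).
Solving J·Δ = −F gives Δ = (-1.8049, -2.0247).
Then the next iterate is (u, v)₁ = (0.6951, -0.5247).

(0.6951, -0.5247)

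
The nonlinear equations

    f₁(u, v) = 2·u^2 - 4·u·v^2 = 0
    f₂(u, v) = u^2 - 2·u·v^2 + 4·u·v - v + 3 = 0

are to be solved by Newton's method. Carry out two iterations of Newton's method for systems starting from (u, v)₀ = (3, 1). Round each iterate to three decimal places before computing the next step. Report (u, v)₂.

At (3, 1): F = (6.000, 17.000).
Jacobian J = [[4·u - 4·v^2, -8·u·v], [2·u - 2·v^2 + 4·v, -4·u·v + 4·u - 1]].
At the point, J = [[8.000, -24.000], [8.000, -1.000]] (det J = 184.000).
Solving J·Δ = −F gives Δ = (-2.185, -0.478).
Then the next iterate is (u, v)₁ = (0.815, 0.522).
Round to (0.815, 0.522) and repeat: F = (0.44015, 4.39980), J = [[2.17006, -3.40344], [3.17303, 0.55828]].
Δ = (-1.267, -0.679), so (u, v)₂ = (-0.452, -0.157).

(-0.452, -0.157)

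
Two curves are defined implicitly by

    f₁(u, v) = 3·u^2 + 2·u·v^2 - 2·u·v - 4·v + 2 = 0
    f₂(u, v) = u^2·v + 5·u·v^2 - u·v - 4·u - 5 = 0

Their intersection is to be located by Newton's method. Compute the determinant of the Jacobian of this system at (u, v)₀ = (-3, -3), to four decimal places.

-1744.0000

J = [[6·u + 2·v^2 - 2·v, 4·u·v - 2·u - 4], [2·u·v + 5·v^2 - v - 4, u^2 + 10·u·v - u]].
At the point, J = [[6.0000, 38.0000], [62.0000, 102.0000]].
det J = -1744.0000.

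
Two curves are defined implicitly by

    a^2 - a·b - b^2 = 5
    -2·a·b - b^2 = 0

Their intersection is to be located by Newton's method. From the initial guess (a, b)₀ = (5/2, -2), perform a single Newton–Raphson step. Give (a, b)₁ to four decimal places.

(1.6346, 0.5385)

At (5/2, -2): F = (2.2500, 6.0000).
Jacobian J = [[2·a - b, -a - 2·b], [-2·b, -2·a - 2·b]].
At the point, J = [[7.0000, 1.5000], [4.0000, -1.0000]] (det J = -13.0000).
Solving J·Δ = −F gives Δ = (-0.8654, 2.5385).
Then the next iterate is (a, b)₁ = (1.6346, 0.5385).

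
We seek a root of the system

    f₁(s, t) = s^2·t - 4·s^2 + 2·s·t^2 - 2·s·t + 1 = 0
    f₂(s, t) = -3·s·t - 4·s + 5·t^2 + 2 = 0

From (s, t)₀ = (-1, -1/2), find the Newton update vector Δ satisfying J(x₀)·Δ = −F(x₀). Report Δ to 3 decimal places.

At (-1, -1/2): F = (-5.000, 5.750).
Jacobian J = [[2·s·t - 8·s + 2·t^2 - 2·t, s^2 + 4·s·t - 2·s], [-3·t - 4, -3·s + 10·t]].
At the point, J = [[10.500, 5.000], [-2.500, -2.000]] (det J = -8.500).
Solving J·Δ = −F gives Δ = (-2.206, 5.632).

(-2.206, 5.632)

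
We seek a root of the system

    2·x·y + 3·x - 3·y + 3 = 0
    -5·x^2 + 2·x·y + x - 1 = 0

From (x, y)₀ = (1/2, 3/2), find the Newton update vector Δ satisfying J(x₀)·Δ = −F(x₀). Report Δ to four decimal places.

(-0.2500, 0.0000)

At (1/2, 3/2): F = (1.5000, -0.2500).
Jacobian J = [[2·y + 3, 2·x - 3], [-10·x + 2·y + 1, 2·x]].
At the point, J = [[6.0000, -2.0000], [-1.0000, 1.0000]] (det J = 4.0000).
Solving J·Δ = −F gives Δ = (-0.2500, 0.0000).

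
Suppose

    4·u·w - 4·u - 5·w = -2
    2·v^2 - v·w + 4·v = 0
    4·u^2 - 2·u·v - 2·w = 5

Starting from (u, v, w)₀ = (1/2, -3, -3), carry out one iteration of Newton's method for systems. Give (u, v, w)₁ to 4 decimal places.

(0.5922, -2.0950, -0.4916)

At (1/2, -3, -3): F = (9.0000, -3.0000, 5.0000).
Jacobian J = [[4·w - 4, 0, 4·u - 5], [0, 4·v - w + 4, -v], [8·u - 2·v, -2·u, -2]].
At the point, J = [[-16.0000, 0.0000, -3.0000], [0.0000, -5.0000, 3.0000], [10.0000, -1.0000, -2.0000]] (det J = -358.0000).
Solving J·Δ = −F gives Δ = (0.0922, 0.9050, 2.5084).
Then the next iterate is (u, v, w)₁ = (0.5922, -2.0950, -0.4916).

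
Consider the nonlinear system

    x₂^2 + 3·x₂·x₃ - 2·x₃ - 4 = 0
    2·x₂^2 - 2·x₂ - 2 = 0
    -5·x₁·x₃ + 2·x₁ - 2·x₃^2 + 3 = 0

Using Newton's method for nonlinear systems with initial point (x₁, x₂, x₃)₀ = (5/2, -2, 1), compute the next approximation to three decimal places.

At (5/2, -2, 1): F = (-8.000, 10.000, -6.500).
Jacobian J = [[0, 2·x₂ + 3·x₃, 3·x₂ - 2], [0, 4·x₂ - 2, 0], [-5·x₃ + 2, 0, -5·x₁ - 4·x₃]].
At the point, J = [[0.000, -1.000, -8.000], [0.000, -10.000, 0.000], [-3.000, 0.000, -16.500]] (det J = 240.000).
Solving J·Δ = −F gives Δ = (4.021, 1.000, -1.125).
Then the next iterate is (x₁, x₂, x₃)₁ = (6.521, -1.000, -0.125).

(6.521, -1.000, -0.125)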